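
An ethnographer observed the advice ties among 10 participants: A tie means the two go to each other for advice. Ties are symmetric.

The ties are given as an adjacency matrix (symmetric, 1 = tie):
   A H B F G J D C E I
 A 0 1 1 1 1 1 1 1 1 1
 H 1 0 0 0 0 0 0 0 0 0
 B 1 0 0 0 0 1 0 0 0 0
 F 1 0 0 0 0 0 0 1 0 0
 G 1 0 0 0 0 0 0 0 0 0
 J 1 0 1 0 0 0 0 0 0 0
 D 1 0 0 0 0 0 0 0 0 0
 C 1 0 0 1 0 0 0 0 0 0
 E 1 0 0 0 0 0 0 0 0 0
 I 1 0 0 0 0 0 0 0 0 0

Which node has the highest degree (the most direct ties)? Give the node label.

A

Degrees — A:9, B:2, C:2, D:1, E:1, F:2, G:1, H:1, I:1, J:2.
The maximum is 9, attained only by A.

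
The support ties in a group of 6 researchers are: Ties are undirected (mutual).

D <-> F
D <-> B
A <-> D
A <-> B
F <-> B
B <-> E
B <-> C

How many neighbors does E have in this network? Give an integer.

E is directly tied to B. That is 1 neighbor, so the degree of E is 1.

1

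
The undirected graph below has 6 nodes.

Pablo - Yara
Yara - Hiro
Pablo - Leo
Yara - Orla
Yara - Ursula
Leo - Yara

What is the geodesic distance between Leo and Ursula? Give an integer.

One shortest route is Leo – Yara – Ursula, which uses 2 edges, and Leo and Ursula are not directly tied, so nothing shorter exists. So d(Leo,Ursula) = 2.

2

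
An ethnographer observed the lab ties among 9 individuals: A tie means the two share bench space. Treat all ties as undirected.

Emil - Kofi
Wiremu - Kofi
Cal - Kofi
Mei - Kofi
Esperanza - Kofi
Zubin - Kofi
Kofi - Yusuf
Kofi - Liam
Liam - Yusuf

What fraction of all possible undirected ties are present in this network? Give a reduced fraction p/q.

There are 9 edges and 9 nodes, so the maximum possible is C(9,2) = 36.
Density = 9/36 = 1/4.

1/4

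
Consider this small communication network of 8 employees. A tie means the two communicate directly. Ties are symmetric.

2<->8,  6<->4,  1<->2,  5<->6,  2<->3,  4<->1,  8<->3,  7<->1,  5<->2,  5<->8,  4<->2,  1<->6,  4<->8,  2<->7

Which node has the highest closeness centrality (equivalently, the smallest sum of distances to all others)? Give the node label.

Farness (sum of distances to all others) for each node — 1:10, 2:8, 3:13, 4:10, 5:11, 6:12, 7:12, 8:10.
The smallest farness is 8, for 2, so 2 has the highest closeness.

2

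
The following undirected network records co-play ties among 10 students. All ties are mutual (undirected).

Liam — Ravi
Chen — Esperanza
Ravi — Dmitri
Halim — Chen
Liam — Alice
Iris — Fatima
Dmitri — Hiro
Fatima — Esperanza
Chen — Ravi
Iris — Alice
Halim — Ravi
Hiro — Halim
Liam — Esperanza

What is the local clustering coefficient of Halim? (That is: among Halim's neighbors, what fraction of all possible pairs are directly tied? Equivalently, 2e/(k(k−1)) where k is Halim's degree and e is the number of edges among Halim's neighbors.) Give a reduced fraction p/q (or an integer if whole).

Halim's neighbors: Chen, Hiro, and Ravi (k = 3).
Possible neighbor pairs: C(3,2) = 3. Edges among them: Chen–Ravi → e = 1.
Clustering(Halim) = 1/3.

1/3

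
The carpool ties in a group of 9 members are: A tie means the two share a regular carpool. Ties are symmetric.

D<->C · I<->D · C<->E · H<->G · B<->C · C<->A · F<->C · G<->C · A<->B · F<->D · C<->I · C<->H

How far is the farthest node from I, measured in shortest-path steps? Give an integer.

Distances from I: A:2, B:2, C:1, D:1, E:2, F:2, G:2, H:2.
The largest is 2 (to B, E, H, G, A, and F), so the eccentricity of I is 2.

2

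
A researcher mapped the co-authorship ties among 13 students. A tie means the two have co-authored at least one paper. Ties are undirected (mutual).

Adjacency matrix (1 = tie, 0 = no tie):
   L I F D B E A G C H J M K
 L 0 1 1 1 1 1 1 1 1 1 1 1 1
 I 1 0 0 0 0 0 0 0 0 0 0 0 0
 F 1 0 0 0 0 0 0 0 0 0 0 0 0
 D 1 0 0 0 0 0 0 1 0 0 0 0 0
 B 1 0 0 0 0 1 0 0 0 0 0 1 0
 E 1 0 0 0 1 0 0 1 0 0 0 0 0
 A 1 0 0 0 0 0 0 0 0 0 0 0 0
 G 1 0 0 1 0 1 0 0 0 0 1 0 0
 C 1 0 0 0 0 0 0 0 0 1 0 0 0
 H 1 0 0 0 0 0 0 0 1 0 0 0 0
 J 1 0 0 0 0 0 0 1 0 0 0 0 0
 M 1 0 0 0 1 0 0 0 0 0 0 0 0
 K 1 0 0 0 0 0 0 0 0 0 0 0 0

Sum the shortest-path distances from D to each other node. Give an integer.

22

Distances from D: A:2, B:2, C:2, E:2, F:2, G:1, H:2, I:2, J:2, K:2, L:1, M:2.
Sum = 2 + 2 + 2 + 2 + 2 + 1 + 2 + 2 + 2 + 2 + 1 + 2 = 22.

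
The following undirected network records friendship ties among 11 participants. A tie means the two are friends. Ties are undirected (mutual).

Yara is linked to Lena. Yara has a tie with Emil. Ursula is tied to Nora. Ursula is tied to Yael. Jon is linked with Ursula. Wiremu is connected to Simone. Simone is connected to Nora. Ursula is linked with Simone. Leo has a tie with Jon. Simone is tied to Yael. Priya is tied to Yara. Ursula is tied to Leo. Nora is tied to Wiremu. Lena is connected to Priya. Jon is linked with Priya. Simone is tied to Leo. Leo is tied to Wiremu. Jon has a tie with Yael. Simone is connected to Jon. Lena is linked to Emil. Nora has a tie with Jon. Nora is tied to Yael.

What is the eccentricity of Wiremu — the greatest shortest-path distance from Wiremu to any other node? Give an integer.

Distances from Wiremu: Emil:5, Jon:2, Lena:4, Leo:1, Nora:1, Priya:3, Simone:1, Ursula:2, Yael:2, Yara:4.
The largest is 5 (to Emil), so the eccentricity of Wiremu is 5.

5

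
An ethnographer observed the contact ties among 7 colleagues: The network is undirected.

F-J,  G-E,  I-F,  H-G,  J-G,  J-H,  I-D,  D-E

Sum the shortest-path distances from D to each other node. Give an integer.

12

Distances from D: E:1, F:2, G:2, H:3, I:1, J:3.
Sum = 1 + 2 + 2 + 3 + 1 + 3 = 12.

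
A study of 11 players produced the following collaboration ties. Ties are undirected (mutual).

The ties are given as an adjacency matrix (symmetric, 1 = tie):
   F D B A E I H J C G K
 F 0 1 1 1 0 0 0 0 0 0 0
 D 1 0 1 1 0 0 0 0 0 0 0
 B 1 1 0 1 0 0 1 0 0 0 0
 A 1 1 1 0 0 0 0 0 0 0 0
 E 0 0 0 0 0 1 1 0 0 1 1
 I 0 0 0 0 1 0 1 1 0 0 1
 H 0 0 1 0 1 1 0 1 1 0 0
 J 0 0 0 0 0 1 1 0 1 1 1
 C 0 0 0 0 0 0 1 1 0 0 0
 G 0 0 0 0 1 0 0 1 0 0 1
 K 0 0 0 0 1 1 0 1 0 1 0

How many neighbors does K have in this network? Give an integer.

K is directly tied to E, G, I, and J. That is 4 neighbors, so the degree of K is 4.

4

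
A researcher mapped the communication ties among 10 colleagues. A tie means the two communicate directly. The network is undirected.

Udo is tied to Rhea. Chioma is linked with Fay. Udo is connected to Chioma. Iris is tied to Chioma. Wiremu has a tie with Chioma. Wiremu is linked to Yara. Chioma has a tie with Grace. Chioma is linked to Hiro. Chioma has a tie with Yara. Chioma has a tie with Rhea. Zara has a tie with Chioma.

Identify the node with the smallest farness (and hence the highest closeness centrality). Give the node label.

Farness (sum of distances to all others) for each node — Chioma:9, Fay:17, Grace:17, Hiro:17, Iris:17, Rhea:16, Udo:16, Wiremu:16, Yara:16, Zara:17.
The smallest farness is 9, for Chioma, so Chioma has the highest closeness.

Chioma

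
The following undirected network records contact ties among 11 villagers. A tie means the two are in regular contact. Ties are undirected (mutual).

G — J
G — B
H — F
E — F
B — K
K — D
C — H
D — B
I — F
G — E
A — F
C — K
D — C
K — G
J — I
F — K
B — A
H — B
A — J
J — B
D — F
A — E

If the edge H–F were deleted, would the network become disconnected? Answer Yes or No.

Even without that edge, H still reaches F via H – B – K – F, so the network stays connected. Not a bridge.

No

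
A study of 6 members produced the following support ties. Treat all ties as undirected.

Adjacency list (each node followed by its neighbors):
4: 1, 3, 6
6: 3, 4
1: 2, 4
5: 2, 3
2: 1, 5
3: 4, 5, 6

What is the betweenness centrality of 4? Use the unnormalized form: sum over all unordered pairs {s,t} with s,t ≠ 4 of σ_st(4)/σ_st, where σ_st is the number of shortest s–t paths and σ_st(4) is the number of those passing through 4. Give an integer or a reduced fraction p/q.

5/2

Pairs whose geodesics pass through 4 — 6–2: 1/2; 6–1: 1; 3–1: 1.
All other pairs contribute 0.
Summing the contributions gives betweenness(4) = 5/2.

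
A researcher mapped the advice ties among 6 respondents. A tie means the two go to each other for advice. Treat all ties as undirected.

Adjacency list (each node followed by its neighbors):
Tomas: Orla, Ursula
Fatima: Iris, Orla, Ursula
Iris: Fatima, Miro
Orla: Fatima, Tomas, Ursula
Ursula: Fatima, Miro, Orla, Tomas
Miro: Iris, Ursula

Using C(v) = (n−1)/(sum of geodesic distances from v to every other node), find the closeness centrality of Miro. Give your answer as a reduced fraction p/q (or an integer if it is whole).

Distances from Miro: Fatima:2, Iris:1, Orla:2, Tomas:2, Ursula:1. Sum = 8.
n = 6, so closeness = 5/8.

5/8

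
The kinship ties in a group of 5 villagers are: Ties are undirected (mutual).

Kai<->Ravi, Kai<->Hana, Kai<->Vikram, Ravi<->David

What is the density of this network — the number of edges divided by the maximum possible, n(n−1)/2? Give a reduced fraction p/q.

2/5

There are 4 edges and 5 nodes, so the maximum possible is C(5,2) = 10.
Density = 4/10 = 2/5.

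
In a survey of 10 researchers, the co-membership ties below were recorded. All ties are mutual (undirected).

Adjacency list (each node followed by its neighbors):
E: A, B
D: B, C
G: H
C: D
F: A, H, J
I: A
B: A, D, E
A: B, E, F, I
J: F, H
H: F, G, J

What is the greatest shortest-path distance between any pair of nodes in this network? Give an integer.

6

Eccentricity of each node (its greatest distance to any other): A:3, B:4, C:6, D:5, E:4, F:4, G:6, H:5, I:4, J:5.
The maximum eccentricity is 6, realized for instance by the pair C–G via C – D – B – A – F – H – G. So the diameter is 6.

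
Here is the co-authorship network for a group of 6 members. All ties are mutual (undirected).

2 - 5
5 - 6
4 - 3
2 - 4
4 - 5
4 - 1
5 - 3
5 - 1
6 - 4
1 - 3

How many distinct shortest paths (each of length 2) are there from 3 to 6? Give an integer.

The shortest distance is 2. The length-2 paths are: 3–4–6; 3–5–6.
That gives 2 distinct shortest paths.

2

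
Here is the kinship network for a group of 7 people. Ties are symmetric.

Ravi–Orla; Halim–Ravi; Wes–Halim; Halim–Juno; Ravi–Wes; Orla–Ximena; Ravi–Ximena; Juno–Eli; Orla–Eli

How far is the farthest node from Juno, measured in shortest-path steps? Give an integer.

Distances from Juno: Eli:1, Halim:1, Orla:2, Ravi:2, Wes:2, Ximena:3.
The largest is 3 (to Ximena), so the eccentricity of Juno is 3.

3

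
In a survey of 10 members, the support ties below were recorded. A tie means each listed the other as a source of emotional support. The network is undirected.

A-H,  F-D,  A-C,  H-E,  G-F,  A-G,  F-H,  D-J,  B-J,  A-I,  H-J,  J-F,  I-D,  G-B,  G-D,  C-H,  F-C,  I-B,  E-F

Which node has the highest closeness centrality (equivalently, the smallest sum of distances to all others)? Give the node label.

Farness (sum of distances to all others) for each node — A:14, B:17, C:16, D:14, E:18, F:12, G:14, H:13, I:16, J:14.
The smallest farness is 12, for F, so F has the highest closeness.

F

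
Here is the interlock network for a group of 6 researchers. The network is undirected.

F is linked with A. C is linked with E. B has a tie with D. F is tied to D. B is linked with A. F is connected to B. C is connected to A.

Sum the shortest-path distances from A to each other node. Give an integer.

7

Distances from A: B:1, C:1, D:2, E:2, F:1.
Sum = 1 + 1 + 2 + 2 + 1 = 7.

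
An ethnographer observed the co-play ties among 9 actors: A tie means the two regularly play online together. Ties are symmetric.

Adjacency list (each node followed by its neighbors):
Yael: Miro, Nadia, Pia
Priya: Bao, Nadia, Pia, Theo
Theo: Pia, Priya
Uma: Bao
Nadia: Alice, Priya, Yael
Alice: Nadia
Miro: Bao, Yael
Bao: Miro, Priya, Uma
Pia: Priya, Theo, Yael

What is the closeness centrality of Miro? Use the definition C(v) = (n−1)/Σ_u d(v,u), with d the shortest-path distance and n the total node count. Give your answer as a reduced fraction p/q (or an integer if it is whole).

Distances from Miro: Alice:3, Bao:1, Nadia:2, Pia:2, Priya:2, Theo:3, Uma:2, Yael:1. Sum = 16.
n = 9, so closeness = 8/16 = 1/2.

1/2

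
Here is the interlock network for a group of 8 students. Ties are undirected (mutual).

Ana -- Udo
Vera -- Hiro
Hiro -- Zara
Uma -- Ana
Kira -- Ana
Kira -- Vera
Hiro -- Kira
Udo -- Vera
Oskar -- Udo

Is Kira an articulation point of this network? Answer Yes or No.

No

Even without Kira, every remaining node can still reach every other (the residual graph is connected), so Kira is not a cut vertex.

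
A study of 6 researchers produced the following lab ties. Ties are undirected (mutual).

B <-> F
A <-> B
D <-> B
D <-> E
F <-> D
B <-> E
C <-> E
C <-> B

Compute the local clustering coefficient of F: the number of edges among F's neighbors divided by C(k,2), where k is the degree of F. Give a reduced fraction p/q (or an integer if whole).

1

F's neighbors: B and D (k = 2).
Possible neighbor pairs: C(2,2) = 1. Edges among them: B–D → e = 1.
Clustering(F) = 1/1.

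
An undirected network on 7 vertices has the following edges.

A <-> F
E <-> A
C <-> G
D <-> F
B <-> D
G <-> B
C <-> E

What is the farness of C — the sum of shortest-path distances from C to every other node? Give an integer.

Distances from C: A:2, B:2, D:3, E:1, F:3, G:1.
Sum = 2 + 2 + 3 + 1 + 3 + 1 = 12.

12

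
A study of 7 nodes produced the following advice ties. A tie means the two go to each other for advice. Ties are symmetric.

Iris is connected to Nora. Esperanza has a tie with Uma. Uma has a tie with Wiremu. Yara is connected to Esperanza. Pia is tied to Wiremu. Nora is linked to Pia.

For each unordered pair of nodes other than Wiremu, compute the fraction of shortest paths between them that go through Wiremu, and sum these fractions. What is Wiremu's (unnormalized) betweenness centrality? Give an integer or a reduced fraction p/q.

9

Pairs whose geodesics pass through Wiremu — Iris–Uma: 1; Iris–Yara: 1; Iris–Esperanza: 1; Uma–Nora: 1; Uma–Pia: 1; Nora–Yara: 1; Nora–Esperanza: 1; Pia–Yara: 1; Pia–Esperanza: 1.
All other pairs contribute 0.
Summing the contributions gives betweenness(Wiremu) = 9.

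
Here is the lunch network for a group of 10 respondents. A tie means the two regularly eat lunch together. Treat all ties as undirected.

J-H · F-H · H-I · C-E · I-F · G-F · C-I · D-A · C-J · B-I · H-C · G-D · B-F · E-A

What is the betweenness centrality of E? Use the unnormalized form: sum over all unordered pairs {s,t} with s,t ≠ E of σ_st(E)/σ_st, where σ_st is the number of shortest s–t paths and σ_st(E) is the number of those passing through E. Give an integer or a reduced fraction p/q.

Pairs whose geodesics pass through E — A–B: 1/2; A–I: 1; A–H: 1; A–J: 1; A–C: 1; D–J: 1/2; D–C: 1.
All other pairs contribute 0.
Summing the contributions gives betweenness(E) = 6.

6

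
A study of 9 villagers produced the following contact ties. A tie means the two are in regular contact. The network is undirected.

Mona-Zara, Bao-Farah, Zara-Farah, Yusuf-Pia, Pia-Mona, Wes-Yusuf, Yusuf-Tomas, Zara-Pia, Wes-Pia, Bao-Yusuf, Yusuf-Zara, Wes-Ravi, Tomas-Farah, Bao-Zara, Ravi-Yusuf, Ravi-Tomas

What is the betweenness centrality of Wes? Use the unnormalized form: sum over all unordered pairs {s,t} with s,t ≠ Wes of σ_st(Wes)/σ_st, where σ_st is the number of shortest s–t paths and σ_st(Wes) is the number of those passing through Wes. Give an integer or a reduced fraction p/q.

Pairs whose geodesics pass through Wes — Ravi–Mona: 1/3; Ravi–Pia: 1/2.
All other pairs contribute 0.
Summing the contributions gives betweenness(Wes) = 5/6.

5/6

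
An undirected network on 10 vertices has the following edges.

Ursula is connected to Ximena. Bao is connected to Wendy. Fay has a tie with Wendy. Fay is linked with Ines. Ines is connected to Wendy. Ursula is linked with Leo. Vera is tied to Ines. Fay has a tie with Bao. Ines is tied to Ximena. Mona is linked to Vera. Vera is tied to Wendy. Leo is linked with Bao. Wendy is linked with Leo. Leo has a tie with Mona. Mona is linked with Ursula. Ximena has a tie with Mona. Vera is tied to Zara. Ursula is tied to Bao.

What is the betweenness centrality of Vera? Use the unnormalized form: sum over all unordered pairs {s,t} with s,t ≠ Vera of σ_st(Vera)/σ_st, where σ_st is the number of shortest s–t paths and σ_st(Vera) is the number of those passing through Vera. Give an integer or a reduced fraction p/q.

Pairs whose geodesics pass through Vera — Mona–Fay: 2/6; Mona–Ines: 1/2; Mona–Zara: 1; Mona–Wendy: 1/2; Fay–Zara: 2/2; Leo–Zara: 2/2; Ines–Zara: 1; Zara–Ursula: 1; Zara–Bao: 1; Zara–Wendy: 1; Zara–Ximena: 2/2.
All other pairs contribute 0.
Summing the contributions gives betweenness(Vera) = 28/3.

28/3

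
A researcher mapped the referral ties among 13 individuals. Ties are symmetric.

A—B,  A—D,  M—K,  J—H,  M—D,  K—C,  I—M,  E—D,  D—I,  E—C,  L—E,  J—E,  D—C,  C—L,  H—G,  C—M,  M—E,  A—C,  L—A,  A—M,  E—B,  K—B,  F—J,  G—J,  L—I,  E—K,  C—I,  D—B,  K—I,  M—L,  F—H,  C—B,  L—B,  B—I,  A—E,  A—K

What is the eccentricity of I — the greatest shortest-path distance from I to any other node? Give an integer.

Distances from I: A:2, B:1, C:1, D:1, E:2, F:4, G:4, H:4, J:3, K:1, L:1, M:1.
The largest is 4 (to G, F, and H), so the eccentricity of I is 4.

4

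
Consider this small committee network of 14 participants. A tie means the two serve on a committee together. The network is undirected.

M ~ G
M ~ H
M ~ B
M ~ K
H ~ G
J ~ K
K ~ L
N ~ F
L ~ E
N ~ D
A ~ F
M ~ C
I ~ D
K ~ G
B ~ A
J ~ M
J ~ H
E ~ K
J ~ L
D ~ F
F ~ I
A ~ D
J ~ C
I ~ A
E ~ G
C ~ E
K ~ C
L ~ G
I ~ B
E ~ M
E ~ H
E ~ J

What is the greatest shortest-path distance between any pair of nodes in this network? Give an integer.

Eccentricity of each node (its greatest distance to any other): A:4, B:3, C:5, D:5, E:5, F:5, G:5, H:5, I:4, J:5, K:5, L:6, M:4, N:6.
The maximum eccentricity is 6, realized for instance by the pair N–L via N – D – I – B – M – E – L. So the diameter is 6.

6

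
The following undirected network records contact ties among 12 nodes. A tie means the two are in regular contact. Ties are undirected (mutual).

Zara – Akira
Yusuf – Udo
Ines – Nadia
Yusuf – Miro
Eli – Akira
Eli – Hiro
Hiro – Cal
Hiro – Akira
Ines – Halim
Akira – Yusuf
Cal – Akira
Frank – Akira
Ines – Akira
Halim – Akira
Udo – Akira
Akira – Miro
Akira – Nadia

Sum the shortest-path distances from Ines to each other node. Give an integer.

Distances from Ines: Akira:1, Cal:2, Eli:2, Frank:2, Halim:1, Hiro:2, Miro:2, Nadia:1, Udo:2, Yusuf:2, Zara:2.
Sum = 1 + 2 + 2 + 2 + 1 + 2 + 2 + 1 + 2 + 2 + 2 = 19.

19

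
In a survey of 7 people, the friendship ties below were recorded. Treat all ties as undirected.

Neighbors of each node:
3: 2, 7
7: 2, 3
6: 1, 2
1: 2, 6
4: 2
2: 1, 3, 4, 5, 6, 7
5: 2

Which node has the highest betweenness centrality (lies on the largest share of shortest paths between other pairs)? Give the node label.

2

Unnormalized betweenness of each node: 1:0, 2:13, 3:0, 4:0, 5:0, 6:0, 7:0.
2 has the largest value, 13, making it the main broker — the node through which the most shortest paths run.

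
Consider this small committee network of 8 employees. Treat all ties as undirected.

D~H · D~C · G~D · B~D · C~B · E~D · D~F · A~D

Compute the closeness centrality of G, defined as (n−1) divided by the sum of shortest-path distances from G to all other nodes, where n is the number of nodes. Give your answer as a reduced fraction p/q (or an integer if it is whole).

Distances from G: A:2, B:2, C:2, D:1, E:2, F:2, H:2. Sum = 13.
n = 8, so closeness = 7/13.

7/13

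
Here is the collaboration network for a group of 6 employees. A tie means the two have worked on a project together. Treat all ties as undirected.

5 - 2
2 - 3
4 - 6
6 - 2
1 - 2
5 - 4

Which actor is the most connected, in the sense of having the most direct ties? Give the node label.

2

Degrees — 1:1, 2:4, 3:1, 4:2, 5:2, 6:2.
The maximum is 4, attained only by 2.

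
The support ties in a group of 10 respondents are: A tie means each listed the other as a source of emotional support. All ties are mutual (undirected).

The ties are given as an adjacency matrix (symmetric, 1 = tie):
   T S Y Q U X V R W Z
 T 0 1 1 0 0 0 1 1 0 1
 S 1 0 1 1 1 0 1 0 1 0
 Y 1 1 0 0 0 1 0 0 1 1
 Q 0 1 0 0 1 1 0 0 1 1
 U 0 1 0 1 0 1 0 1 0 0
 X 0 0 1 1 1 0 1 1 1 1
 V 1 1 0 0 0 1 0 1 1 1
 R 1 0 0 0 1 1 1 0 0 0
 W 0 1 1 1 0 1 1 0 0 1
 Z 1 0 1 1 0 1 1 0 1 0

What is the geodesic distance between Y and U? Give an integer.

2

One shortest route is Y – S – U, which uses 2 edges, and Y and U are not directly tied, so nothing shorter exists. So d(Y,U) = 2.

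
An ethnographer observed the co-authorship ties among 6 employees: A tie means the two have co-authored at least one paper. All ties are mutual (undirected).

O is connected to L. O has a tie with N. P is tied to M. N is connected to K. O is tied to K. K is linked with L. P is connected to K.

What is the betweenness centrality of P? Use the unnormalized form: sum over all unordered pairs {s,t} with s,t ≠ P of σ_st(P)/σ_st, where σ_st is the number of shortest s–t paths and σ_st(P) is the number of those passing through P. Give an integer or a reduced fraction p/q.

Pairs whose geodesics pass through P — L–M: 1; N–M: 1; K–M: 1; O–M: 1.
All other pairs contribute 0.
Summing the contributions gives betweenness(P) = 4.

4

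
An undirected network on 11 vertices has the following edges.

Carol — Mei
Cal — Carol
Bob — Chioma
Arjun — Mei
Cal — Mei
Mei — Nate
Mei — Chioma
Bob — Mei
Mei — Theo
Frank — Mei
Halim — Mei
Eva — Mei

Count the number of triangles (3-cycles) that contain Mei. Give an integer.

2

Mei's neighbors: Arjun, Bob, Cal, Carol, Chioma, Eva, Frank, Halim, Nate, and Theo.
Neighbor pairs that are themselves tied: Mei–Bob–Chioma; Mei–Cal–Carol. Each forms one triangle with Mei, for 2 in total.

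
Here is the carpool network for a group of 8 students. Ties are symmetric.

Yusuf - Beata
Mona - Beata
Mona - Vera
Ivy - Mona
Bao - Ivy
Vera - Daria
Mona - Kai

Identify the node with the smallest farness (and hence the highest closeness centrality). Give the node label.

Farness (sum of distances to all others) for each node — Bao:20, Beata:14, Daria:20, Ivy:14, Kai:16, Mona:10, Vera:14, Yusuf:20.
The smallest farness is 10, for Mona, so Mona has the highest closeness.

Mona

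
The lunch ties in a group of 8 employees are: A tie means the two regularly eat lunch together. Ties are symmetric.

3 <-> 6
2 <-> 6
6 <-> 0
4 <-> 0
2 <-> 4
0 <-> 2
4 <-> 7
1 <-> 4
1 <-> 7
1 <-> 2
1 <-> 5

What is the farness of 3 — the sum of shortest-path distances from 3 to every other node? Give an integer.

Distances from 3: 0:2, 1:3, 2:2, 4:3, 5:4, 6:1, 7:4.
Sum = 2 + 3 + 2 + 3 + 4 + 1 + 4 = 19.

19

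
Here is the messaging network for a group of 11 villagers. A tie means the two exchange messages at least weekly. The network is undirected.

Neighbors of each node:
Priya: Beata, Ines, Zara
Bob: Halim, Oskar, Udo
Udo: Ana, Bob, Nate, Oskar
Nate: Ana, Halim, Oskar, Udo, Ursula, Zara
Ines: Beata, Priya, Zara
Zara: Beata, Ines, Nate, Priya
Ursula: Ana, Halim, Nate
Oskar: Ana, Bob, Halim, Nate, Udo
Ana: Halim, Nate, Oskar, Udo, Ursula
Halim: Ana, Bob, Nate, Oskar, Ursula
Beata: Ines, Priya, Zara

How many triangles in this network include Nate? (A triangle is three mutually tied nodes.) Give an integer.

Nate's neighbors: Ana, Halim, Oskar, Udo, Ursula, and Zara.
Neighbor pairs that are themselves tied: Nate–Ana–Halim; Nate–Ana–Oskar; Nate–Ana–Udo; Nate–Ana–Ursula; Nate–Halim–Oskar; Nate–Halim–Ursula; Nate–Oskar–Udo. Each forms one triangle with Nate, for 7 in total.

7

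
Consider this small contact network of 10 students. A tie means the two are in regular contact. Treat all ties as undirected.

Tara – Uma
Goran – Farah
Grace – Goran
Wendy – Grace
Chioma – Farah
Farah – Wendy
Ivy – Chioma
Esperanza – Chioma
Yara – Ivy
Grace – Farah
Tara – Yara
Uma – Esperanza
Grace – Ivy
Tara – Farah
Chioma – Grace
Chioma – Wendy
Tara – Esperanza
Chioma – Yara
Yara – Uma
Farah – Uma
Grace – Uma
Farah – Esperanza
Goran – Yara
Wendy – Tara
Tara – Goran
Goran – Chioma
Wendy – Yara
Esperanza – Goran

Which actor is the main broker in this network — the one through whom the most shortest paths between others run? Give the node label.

Chioma

Unnormalized betweenness of each node: Chioma:18/5, Esperanza:13/20, Farah:29/15, Goran:27/20, Grace:77/30, Ivy:1/5, Tara:43/30, Uma:23/20, Wendy:17/20, Yara:49/15.
Chioma has the largest value, 18/5, making it the main broker — the node through which the most shortest paths run.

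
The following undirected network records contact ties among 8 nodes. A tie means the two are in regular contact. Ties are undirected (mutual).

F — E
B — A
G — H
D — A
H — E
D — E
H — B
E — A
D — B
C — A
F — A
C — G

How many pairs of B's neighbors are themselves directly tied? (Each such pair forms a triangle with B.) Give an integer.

B's neighbors: A, D, and H.
Neighbor pairs that are themselves tied: B–A–D. Each forms one triangle with B, for 1 in total.

1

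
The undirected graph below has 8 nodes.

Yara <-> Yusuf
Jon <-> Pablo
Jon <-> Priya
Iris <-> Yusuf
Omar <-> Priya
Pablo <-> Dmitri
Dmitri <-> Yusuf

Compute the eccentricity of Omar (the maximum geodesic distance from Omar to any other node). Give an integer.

Distances from Omar: Dmitri:4, Iris:6, Jon:2, Pablo:3, Priya:1, Yara:6, Yusuf:5.
The largest is 6 (to Yara and Iris), so the eccentricity of Omar is 6.

6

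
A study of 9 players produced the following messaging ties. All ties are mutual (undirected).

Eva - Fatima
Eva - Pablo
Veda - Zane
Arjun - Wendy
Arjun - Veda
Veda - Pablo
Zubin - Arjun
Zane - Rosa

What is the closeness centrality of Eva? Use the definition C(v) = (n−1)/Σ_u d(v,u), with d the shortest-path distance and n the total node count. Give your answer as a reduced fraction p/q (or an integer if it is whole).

4/11

Distances from Eva: Arjun:3, Fatima:1, Pablo:1, Rosa:4, Veda:2, Wendy:4, Zane:3, Zubin:4. Sum = 22.
n = 9, so closeness = 8/22 = 4/11.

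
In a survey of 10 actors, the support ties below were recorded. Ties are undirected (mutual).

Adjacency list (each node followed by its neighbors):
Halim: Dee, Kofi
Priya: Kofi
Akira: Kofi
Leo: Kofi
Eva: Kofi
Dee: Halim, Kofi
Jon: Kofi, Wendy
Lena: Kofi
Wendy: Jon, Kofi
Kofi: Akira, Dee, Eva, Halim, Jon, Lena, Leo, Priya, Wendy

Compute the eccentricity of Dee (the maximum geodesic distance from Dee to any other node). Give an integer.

Distances from Dee: Akira:2, Eva:2, Halim:1, Jon:2, Kofi:1, Lena:2, Leo:2, Priya:2, Wendy:2.
The largest is 2 (to Jon, Leo, Priya, Lena, Wendy, Akira, and Eva), so the eccentricity of Dee is 2.

2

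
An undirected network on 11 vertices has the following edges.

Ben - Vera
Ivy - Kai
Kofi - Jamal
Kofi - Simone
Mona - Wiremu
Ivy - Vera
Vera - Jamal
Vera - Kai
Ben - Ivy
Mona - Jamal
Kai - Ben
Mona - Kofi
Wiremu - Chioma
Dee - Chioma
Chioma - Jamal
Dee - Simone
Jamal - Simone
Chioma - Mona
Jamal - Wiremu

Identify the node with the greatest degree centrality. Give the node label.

Degrees — Ben:3, Chioma:4, Dee:2, Ivy:3, Jamal:6, Kai:3, Kofi:3, Mona:4, Simone:3, Vera:4, Wiremu:3.
The maximum is 6, attained only by Jamal.

Jamal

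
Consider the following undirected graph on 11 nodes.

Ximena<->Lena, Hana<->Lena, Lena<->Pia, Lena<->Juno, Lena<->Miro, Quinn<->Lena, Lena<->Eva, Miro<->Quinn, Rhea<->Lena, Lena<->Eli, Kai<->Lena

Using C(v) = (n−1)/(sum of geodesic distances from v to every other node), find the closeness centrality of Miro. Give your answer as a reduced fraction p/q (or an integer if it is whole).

Distances from Miro: Eli:2, Eva:2, Hana:2, Juno:2, Kai:2, Lena:1, Pia:2, Quinn:1, Rhea:2, Ximena:2. Sum = 18.
n = 11, so closeness = 10/18 = 5/9.

5/9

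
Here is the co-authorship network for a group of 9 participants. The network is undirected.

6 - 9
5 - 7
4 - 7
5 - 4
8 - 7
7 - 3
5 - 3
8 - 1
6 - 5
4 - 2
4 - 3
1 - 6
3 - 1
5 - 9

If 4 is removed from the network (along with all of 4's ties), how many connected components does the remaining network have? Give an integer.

Without 4, the remaining ties split the others into: {1, 3, 5, 6, 7, 8, 9}; {2}.
That's 2 separate components.

2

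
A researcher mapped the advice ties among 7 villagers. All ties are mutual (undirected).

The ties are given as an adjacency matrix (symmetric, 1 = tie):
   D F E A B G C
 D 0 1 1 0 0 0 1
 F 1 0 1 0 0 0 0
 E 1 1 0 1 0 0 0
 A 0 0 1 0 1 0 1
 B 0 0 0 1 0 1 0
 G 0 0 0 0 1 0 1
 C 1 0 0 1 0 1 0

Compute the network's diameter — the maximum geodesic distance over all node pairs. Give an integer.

3

Eccentricity of each node (its greatest distance to any other): A:2, B:3, C:2, D:3, E:3, F:3, G:3.
The maximum eccentricity is 3, realized for instance by the pair D–B via D – E – A – B. So the diameter is 3.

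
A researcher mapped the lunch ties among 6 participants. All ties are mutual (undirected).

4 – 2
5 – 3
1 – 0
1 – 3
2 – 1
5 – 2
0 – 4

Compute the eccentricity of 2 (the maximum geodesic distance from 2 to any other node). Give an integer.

Distances from 2: 0:2, 1:1, 3:2, 4:1, 5:1.
The largest is 2 (to 0 and 3), so the eccentricity of 2 is 2.

2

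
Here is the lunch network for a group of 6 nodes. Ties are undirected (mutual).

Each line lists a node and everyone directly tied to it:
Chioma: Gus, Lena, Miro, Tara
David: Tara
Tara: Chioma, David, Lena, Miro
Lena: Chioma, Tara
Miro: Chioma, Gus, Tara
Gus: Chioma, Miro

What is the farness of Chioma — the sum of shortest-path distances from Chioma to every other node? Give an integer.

6

Distances from Chioma: David:2, Gus:1, Lena:1, Miro:1, Tara:1.
Sum = 2 + 1 + 1 + 1 + 1 = 6.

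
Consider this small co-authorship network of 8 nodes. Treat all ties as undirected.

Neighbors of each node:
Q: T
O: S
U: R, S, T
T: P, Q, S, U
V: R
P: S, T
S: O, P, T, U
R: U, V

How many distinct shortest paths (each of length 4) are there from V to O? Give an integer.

1

The shortest distance is 4, and the only length-4 path is V–R–U–S–O. So there is exactly 1 shortest path.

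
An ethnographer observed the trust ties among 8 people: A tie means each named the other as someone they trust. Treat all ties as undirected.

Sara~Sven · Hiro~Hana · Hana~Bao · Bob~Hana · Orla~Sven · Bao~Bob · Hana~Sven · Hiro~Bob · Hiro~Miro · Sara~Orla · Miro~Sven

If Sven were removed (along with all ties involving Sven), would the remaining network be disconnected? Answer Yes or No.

Yes

Removing Sven leaves {Bao, Bob, Hana, Hiro, and Miro} with no path to {Orla and Sara}, so the network splits into 2 components. Sven is a cut vertex.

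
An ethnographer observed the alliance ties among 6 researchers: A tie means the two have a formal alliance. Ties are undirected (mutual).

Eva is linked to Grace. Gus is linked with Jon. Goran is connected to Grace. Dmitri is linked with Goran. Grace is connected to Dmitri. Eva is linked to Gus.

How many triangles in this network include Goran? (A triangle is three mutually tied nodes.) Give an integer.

1

Goran's neighbors: Dmitri and Grace.
Neighbor pairs that are themselves tied: Goran–Dmitri–Grace. Each forms one triangle with Goran, for 1 in total.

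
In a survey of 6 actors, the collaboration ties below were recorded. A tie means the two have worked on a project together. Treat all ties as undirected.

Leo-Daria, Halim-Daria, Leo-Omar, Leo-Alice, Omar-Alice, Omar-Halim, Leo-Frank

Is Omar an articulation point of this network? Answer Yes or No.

Even without Omar, every remaining node can still reach every other (the residual graph is connected), so Omar is not a cut vertex.

No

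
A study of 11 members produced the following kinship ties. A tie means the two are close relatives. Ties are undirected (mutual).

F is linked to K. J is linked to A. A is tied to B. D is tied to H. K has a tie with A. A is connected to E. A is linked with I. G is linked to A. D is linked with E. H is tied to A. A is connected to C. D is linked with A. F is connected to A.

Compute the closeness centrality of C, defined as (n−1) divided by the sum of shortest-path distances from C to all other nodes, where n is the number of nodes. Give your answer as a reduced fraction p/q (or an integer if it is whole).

Distances from C: A:1, B:2, D:2, E:2, F:2, G:2, H:2, I:2, J:2, K:2. Sum = 19.
n = 11, so closeness = 10/19.

10/19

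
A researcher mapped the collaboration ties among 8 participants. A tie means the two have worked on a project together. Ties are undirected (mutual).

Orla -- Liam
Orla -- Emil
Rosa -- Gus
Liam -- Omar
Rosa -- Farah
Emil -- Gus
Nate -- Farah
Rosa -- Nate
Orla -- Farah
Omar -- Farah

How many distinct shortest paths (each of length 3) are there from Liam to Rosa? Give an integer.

The shortest distance is 3. The length-3 paths are: Liam–Omar–Farah–Rosa; Liam–Orla–Farah–Rosa.
That gives 2 distinct shortest paths.

2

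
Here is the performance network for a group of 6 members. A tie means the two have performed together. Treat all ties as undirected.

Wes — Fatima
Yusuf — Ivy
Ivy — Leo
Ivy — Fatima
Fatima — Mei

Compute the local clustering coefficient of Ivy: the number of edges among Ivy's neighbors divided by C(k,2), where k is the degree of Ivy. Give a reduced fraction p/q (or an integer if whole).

Ivy's neighbors: Fatima, Leo, and Yusuf (k = 3).
Possible neighbor pairs: C(3,2) = 3. Edges among them: none → e = 0.
Clustering(Ivy) = 0/3 = 0.

0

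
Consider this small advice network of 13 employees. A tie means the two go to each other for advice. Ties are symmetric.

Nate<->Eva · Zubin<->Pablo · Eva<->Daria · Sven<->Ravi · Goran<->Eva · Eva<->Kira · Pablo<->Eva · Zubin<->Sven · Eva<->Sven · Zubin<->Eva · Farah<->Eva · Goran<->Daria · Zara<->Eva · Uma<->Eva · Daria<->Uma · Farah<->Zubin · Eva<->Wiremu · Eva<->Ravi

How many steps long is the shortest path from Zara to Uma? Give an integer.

2

One shortest route is Zara – Eva – Uma, which uses 2 edges, and Zara and Uma are not directly tied, so nothing shorter exists. So d(Zara,Uma) = 2.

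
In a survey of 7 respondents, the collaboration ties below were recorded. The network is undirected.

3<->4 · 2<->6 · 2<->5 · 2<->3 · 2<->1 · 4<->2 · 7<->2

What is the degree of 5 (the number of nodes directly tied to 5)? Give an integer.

5 is directly tied to 2. That is 1 neighbor, so the degree of 5 is 1.

1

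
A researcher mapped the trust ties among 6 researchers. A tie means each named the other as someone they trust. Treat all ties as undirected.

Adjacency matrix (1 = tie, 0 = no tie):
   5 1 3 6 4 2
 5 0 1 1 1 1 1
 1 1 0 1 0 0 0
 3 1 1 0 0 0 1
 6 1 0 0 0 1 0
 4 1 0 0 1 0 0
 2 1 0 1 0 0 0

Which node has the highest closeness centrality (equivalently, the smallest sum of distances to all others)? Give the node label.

5

Farness (sum of distances to all others) for each node — 1:8, 2:8, 3:7, 4:8, 5:5, 6:8.
The smallest farness is 5, for 5, so 5 has the highest closeness.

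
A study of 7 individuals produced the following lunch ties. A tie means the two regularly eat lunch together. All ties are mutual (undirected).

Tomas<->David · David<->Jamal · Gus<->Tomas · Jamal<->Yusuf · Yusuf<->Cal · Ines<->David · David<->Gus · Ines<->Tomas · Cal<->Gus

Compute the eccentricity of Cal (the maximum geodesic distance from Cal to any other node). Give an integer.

Distances from Cal: David:2, Gus:1, Ines:3, Jamal:2, Tomas:2, Yusuf:1.
The largest is 3 (to Ines), so the eccentricity of Cal is 3.

3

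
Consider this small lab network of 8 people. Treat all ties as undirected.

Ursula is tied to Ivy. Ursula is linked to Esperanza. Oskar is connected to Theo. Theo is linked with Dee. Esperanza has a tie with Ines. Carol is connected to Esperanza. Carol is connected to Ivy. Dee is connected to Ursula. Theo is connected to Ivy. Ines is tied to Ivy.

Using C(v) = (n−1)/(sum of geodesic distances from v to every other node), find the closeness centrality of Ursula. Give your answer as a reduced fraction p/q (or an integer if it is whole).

Distances from Ursula: Carol:2, Dee:1, Esperanza:1, Ines:2, Ivy:1, Oskar:3, Theo:2. Sum = 12.
n = 8, so closeness = 7/12.

7/12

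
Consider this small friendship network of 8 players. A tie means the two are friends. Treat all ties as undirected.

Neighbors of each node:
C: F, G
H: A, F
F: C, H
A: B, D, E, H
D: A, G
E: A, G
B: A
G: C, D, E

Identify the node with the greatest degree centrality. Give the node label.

Degrees — A:4, B:1, C:2, D:2, E:2, F:2, G:3, H:2.
The maximum is 4, attained only by A.

A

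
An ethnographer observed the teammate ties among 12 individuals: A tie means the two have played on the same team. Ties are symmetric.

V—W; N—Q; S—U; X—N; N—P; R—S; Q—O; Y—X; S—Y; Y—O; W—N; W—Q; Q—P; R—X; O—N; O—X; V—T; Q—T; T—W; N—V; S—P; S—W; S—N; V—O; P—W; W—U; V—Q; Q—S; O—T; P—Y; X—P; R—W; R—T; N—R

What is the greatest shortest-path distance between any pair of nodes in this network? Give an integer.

3

Eccentricity of each node (its greatest distance to any other): N:2, O:3, P:2, Q:2, R:2, S:2, T:2, U:3, V:2, W:2, X:3, Y:2.
The maximum eccentricity is 3, realized for instance by the pair O–U via O – Q – W – U. So the diameter is 3.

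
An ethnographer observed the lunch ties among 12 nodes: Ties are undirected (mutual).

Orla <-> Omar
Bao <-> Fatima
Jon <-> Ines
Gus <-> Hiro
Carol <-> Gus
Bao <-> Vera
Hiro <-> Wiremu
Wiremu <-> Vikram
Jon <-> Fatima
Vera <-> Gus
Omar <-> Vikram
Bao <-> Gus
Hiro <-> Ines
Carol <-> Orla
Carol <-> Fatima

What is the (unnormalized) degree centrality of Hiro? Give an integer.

3

Hiro is directly tied to Gus, Ines, and Wiremu. That is 3 neighbors, so the degree of Hiro is 3.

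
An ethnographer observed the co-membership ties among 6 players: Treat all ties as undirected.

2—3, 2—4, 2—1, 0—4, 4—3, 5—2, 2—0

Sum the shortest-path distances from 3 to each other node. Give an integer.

Distances from 3: 0:2, 1:2, 2:1, 4:1, 5:2.
Sum = 2 + 2 + 1 + 1 + 2 = 8.

8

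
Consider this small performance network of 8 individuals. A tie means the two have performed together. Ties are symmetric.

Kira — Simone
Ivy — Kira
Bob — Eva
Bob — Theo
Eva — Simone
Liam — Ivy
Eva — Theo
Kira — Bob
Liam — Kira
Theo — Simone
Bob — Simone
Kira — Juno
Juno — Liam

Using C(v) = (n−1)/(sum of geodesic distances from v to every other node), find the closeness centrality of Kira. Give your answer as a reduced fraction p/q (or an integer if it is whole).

7/9

Distances from Kira: Bob:1, Eva:2, Ivy:1, Juno:1, Liam:1, Simone:1, Theo:2. Sum = 9.
n = 8, so closeness = 7/9.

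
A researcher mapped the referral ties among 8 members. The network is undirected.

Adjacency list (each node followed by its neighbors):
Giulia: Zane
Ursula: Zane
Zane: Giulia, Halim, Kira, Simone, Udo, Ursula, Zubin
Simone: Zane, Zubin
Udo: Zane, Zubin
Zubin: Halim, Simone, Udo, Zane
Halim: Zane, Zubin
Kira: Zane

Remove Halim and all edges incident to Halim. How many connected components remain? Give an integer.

Halim's neighbors (Zane and Zubin) remain reachable from one another through other ties, so the rest of the network stays in one piece.

1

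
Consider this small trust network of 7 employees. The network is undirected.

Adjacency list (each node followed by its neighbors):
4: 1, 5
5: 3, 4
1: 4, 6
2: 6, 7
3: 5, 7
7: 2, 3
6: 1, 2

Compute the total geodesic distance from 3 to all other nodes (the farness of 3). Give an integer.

12

Distances from 3: 1:3, 2:2, 4:2, 5:1, 6:3, 7:1.
Sum = 3 + 2 + 2 + 1 + 3 + 1 = 12.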